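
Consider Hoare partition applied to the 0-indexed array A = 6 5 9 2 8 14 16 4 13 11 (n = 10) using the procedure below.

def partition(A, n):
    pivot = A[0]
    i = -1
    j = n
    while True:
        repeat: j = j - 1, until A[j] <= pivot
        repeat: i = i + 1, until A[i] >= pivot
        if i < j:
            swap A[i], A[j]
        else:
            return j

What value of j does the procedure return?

2

pivot = A[0] = 6; i = -1, j = 10
j→7 (A[7]=4≤6), i→0 (A[0]=6≥6); i<j, swap → 4 5 9 2 8 14 16 6 13 11
j→3 (A[3]=2≤6), i→2 (A[2]=9≥6); i<j, swap → 4 5 2 9 8 14 16 6 13 11
j→2, i→3; i≥j, return j=2. A = 4 5 2 9 8 14 16 6 13 11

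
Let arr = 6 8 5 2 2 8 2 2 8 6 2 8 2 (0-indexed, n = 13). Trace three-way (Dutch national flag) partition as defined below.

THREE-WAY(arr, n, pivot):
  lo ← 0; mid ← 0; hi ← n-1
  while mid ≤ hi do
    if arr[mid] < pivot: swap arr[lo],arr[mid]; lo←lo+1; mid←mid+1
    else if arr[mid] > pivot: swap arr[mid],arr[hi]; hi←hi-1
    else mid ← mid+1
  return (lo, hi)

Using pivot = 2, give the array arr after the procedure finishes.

pivot = 2; lo=0, mid=0, hi=12
arr[mid]=6>2: swap arr[0],arr[12]; hi=11 → 2 8 5 2 2 8 2 2 8 6 2 8 6
arr[mid]=2=2: mid=1
arr[mid]=8>2: swap arr[1],arr[11]; hi=10 → 2 8 5 2 2 8 2 2 8 6 2 8 6
arr[mid]=8>2: swap arr[1],arr[10]; hi=9 → 2 2 5 2 2 8 2 2 8 6 8 8 6
arr[mid]=2=2: mid=2
arr[mid]=5>2: swap arr[2],arr[9]; hi=8 → 2 2 6 2 2 8 2 2 8 5 8 8 6
arr[mid]=6>2: swap arr[2],arr[8]; hi=7 → 2 2 8 2 2 8 2 2 6 5 8 8 6
arr[mid]=8>2: swap arr[2],arr[7]; hi=6 → 2 2 2 2 2 8 2 8 6 5 8 8 6
arr[mid]=2=2: mid=3
arr[mid]=2=2: mid=4
arr[mid]=2=2: mid=5
arr[mid]=8>2: swap arr[5],arr[6]; hi=5 → 2 2 2 2 2 2 8 8 6 5 8 8 6
arr[mid]=2=2: mid=6
end: lo=0, hi=5; arr = 2 2 2 2 2 2 8 8 6 5 8 8 6

2 2 2 2 2 2 8 8 6 5 8 8 6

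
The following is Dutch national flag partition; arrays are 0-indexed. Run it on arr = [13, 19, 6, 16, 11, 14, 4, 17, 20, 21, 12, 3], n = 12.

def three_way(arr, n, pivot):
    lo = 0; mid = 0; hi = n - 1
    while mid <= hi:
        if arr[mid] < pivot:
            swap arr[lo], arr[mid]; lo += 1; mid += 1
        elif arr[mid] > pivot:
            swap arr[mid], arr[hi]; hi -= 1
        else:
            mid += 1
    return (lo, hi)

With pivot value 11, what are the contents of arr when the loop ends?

[3, 4, 6, 11, 14, 16, 17, 20, 21, 12, 19, 13]

pivot = 11; lo=0, mid=0, hi=11
arr[mid]=13>11: swap arr[0],arr[11]; hi=10 → [3, 19, 6, 16, 11, 14, 4, 17, 20, 21, 12, 13]
arr[mid]=3<11: swap arr[0],arr[0]; lo=1,mid=1 → [3, 19, 6, 16, 11, 14, 4, 17, 20, 21, 12, 13]
arr[mid]=19>11: swap arr[1],arr[10]; hi=9 → [3, 12, 6, 16, 11, 14, 4, 17, 20, 21, 19, 13]
arr[mid]=12>11: swap arr[1],arr[9]; hi=8 → [3, 21, 6, 16, 11, 14, 4, 17, 20, 12, 19, 13]
arr[mid]=21>11: swap arr[1],arr[8]; hi=7 → [3, 20, 6, 16, 11, 14, 4, 17, 21, 12, 19, 13]
arr[mid]=20>11: swap arr[1],arr[7]; hi=6 → [3, 17, 6, 16, 11, 14, 4, 20, 21, 12, 19, 13]
arr[mid]=17>11: swap arr[1],arr[6]; hi=5 → [3, 4, 6, 16, 11, 14, 17, 20, 21, 12, 19, 13]
arr[mid]=4<11: swap arr[1],arr[1]; lo=2,mid=2 → [3, 4, 6, 16, 11, 14, 17, 20, 21, 12, 19, 13]
arr[mid]=6<11: swap arr[2],arr[2]; lo=3,mid=3 → [3, 4, 6, 16, 11, 14, 17, 20, 21, 12, 19, 13]
arr[mid]=16>11: swap arr[3],arr[5]; hi=4 → [3, 4, 6, 14, 11, 16, 17, 20, 21, 12, 19, 13]
arr[mid]=14>11: swap arr[3],arr[4]; hi=3 → [3, 4, 6, 11, 14, 16, 17, 20, 21, 12, 19, 13]
arr[mid]=11=11: mid=4
end: lo=3, hi=3; arr = [3, 4, 6, 11, 14, 16, 17, 20, 21, 12, 19, 13]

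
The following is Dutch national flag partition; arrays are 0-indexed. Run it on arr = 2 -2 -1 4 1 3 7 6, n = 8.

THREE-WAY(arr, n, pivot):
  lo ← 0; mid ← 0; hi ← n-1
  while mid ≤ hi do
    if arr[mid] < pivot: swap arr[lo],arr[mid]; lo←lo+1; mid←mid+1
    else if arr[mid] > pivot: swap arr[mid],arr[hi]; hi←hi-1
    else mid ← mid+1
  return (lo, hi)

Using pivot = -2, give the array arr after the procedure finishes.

pivot = -2; lo=0, mid=0, hi=7
arr[mid]=2>-2: swap arr[0],arr[7]; hi=6 → 6 -2 -1 4 1 3 7 2
arr[mid]=6>-2: swap arr[0],arr[6]; hi=5 → 7 -2 -1 4 1 3 6 2
arr[mid]=7>-2: swap arr[0],arr[5]; hi=4 → 3 -2 -1 4 1 7 6 2
arr[mid]=3>-2: swap arr[0],arr[4]; hi=3 → 1 -2 -1 4 3 7 6 2
arr[mid]=1>-2: swap arr[0],arr[3]; hi=2 → 4 -2 -1 1 3 7 6 2
arr[mid]=4>-2: swap arr[0],arr[2]; hi=1 → -1 -2 4 1 3 7 6 2
arr[mid]=-1>-2: swap arr[0],arr[1]; hi=0 → -2 -1 4 1 3 7 6 2
arr[mid]=-2=-2: mid=1
end: lo=0, hi=0; arr = -2 -1 4 1 3 7 6 2

-2 -1 4 1 3 7 6 2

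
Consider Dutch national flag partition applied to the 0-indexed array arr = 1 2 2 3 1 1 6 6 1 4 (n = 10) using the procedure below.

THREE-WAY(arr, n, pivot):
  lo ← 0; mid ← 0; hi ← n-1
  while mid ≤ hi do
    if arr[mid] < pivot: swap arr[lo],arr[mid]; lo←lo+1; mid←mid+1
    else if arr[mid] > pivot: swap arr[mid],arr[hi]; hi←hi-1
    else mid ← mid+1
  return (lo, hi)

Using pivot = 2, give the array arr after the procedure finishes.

1 1 1 1 2 2 6 6 4 3

lo=0 mid=0 hi=9
1<2: swap(0,0), lo=1 mid=1 ⇒ 1 2 2 3 1 1 6 6 1 4
2=2: mid=2
2=2: mid=3
3>2: swap(3,9), hi=8 ⇒ 1 2 2 4 1 1 6 6 1 3
4>2: swap(3,8), hi=7 ⇒ 1 2 2 1 1 1 6 6 4 3
1<2: swap(1,3), lo=2 mid=4 ⇒ 1 1 2 2 1 1 6 6 4 3
1<2: swap(2,4), lo=3 mid=5 ⇒ 1 1 1 2 2 1 6 6 4 3
1<2: swap(3,5), lo=4 mid=6 ⇒ 1 1 1 1 2 2 6 6 4 3
6>2: swap(6,7), hi=6 ⇒ 1 1 1 1 2 2 6 6 4 3
6>2: swap(6,6), hi=5 ⇒ 1 1 1 1 2 2 6 6 4 3
done. lo=4 hi=5; arr=1 1 1 1 2 2 6 6 4 3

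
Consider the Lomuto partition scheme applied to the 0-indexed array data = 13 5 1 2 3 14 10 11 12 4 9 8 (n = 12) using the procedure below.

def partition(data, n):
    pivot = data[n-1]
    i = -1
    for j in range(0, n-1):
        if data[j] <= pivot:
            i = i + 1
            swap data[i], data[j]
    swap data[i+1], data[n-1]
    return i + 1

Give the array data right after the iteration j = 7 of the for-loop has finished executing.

pivot=8, i=-1
j=0: 13>8, skip
j=1: 5≤8, i=0, swap(0,1) ⇒ 5 13 1 2 3 14 10 11 12 4 9 8
j=2: 1≤8, i=1, swap(1,2) ⇒ 5 1 13 2 3 14 10 11 12 4 9 8
j=3: 2≤8, i=2, swap(2,3) ⇒ 5 1 2 13 3 14 10 11 12 4 9 8
j=4: 3≤8, i=3, swap(3,4) ⇒ 5 1 2 3 13 14 10 11 12 4 9 8
j=5: 14>8, skip
j=6: 10>8, skip
j=7: 11>8, skip
(after j=7) data = 5 1 2 3 13 14 10 11 12 4 9 8

5 1 2 3 13 14 10 11 12 4 9 8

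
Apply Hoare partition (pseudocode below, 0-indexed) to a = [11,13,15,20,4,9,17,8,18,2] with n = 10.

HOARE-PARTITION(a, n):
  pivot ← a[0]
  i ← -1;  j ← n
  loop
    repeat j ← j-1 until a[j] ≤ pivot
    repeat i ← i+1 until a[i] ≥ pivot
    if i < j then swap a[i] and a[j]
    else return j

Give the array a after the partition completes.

[2,8,9,4,20,15,17,13,18,11]

pivot=11
j stops at 9 (2), i stops at 0 (11); swap ⇒ [2,13,15,20,4,9,17,8,18,11]
j stops at 7 (8), i stops at 1 (13); swap ⇒ [2,8,15,20,4,9,17,13,18,11]
j stops at 5 (9), i stops at 2 (15); swap ⇒ [2,8,9,20,4,15,17,13,18,11]
j stops at 4 (4), i stops at 3 (20); swap ⇒ [2,8,9,4,20,15,17,13,18,11]
j stops at 3, i stops at 4; i≥j ⇒ return 3. a=[2,8,9,4,20,15,17,13,18,11]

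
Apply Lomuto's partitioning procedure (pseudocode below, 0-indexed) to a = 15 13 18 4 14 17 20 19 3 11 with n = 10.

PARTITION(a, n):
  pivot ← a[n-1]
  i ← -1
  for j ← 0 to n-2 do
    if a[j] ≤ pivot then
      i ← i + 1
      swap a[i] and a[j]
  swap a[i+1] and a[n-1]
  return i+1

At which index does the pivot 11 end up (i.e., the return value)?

2

pivot = a[9] = 11; i = -1
j=0: a[0]=15 > 11 → no swap
j=1: a[1]=13 > 11 → no swap
j=2: a[2]=18 > 11 → no swap
j=3: a[3]=4 ≤ 11 → i=0, swap a[0],a[3] → 4 13 18 15 14 17 20 19 3 11
j=4: a[4]=14 > 11 → no swap
j=5: a[5]=17 > 11 → no swap
j=6: a[6]=20 > 11 → no swap
j=7: a[7]=19 > 11 → no swap
j=8: a[8]=3 ≤ 11 → i=1, swap a[1],a[8] → 4 3 18 15 14 17 20 19 13 11
final swap a[2],a[9] → 4 3 11 15 14 17 20 19 13 18; return 2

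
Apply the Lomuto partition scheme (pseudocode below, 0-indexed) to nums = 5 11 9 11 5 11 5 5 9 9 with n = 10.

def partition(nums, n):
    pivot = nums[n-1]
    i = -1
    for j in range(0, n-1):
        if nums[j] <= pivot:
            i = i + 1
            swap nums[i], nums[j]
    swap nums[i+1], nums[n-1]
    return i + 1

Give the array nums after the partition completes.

5 9 5 5 5 9 9 11 11 11

pivot = nums[9] = 9; i = -1
j=0: nums[0]=5 ≤ 9 → i=0, swap nums[0],nums[0] (no change) → 5 11 9 11 5 11 5 5 9 9
j=1: nums[1]=11 > 9 → no swap
j=2: nums[2]=9 ≤ 9 → i=1, swap nums[1],nums[2] → 5 9 11 11 5 11 5 5 9 9
j=3: nums[3]=11 > 9 → no swap
j=4: nums[4]=5 ≤ 9 → i=2, swap nums[2],nums[4] → 5 9 5 11 11 11 5 5 9 9
j=5: nums[5]=11 > 9 → no swap
j=6: nums[6]=5 ≤ 9 → i=3, swap nums[3],nums[6] → 5 9 5 5 11 11 11 5 9 9
j=7: nums[7]=5 ≤ 9 → i=4, swap nums[4],nums[7] → 5 9 5 5 5 11 11 11 9 9
j=8: nums[8]=9 ≤ 9 → i=5, swap nums[5],nums[8] → 5 9 5 5 5 9 11 11 11 9
final swap nums[6],nums[9] → 5 9 5 5 5 9 9 11 11 11; return 6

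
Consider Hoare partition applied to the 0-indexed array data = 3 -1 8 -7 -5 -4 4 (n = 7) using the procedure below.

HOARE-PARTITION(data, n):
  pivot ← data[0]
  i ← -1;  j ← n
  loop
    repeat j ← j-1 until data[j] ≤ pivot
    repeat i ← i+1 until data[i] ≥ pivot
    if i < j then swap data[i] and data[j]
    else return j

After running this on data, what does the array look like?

-4 -1 -5 -7 8 3 4

pivot=3
j stops at 5 (-4), i stops at 0 (3); swap ⇒ -4 -1 8 -7 -5 3 4
j stops at 4 (-5), i stops at 2 (8); swap ⇒ -4 -1 -5 -7 8 3 4
j stops at 3, i stops at 4; i≥j ⇒ return 3. data=-4 -1 -5 -7 8 3 4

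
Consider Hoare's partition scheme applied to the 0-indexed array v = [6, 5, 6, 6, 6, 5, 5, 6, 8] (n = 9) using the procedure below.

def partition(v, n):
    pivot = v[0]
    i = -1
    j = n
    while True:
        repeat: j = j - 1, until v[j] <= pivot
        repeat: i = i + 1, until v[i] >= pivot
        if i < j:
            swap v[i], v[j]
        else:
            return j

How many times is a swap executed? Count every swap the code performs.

3

pivot = v[0] = 6; i = -1, j = 9
j→7 (v[7]=6≤6), i→0 (v[0]=6≥6); i<j, swap → [6, 5, 6, 6, 6, 5, 5, 6, 8]
j→6 (v[6]=5≤6), i→2 (v[2]=6≥6); i<j, swap → [6, 5, 5, 6, 6, 5, 6, 6, 8]
j→5 (v[5]=5≤6), i→3 (v[3]=6≥6); i<j, swap → [6, 5, 5, 5, 6, 6, 6, 6, 8]
j→4, i→4; i≥j, return j=4. v = [6, 5, 5, 5, 6, 6, 6, 6, 8]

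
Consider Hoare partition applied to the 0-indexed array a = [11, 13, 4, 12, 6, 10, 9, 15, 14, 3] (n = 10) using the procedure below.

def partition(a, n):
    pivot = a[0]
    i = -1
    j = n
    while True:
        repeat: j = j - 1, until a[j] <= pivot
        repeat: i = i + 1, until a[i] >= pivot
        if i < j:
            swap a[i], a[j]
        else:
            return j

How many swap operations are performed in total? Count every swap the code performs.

pivot=11
j stops at 9 (3), i stops at 0 (11); swap ⇒ [3, 13, 4, 12, 6, 10, 9, 15, 14, 11]
j stops at 6 (9), i stops at 1 (13); swap ⇒ [3, 9, 4, 12, 6, 10, 13, 15, 14, 11]
j stops at 5 (10), i stops at 3 (12); swap ⇒ [3, 9, 4, 10, 6, 12, 13, 15, 14, 11]
j stops at 4, i stops at 5; i≥j ⇒ return 4. a=[3, 9, 4, 10, 6, 12, 13, 15, 14, 11]

3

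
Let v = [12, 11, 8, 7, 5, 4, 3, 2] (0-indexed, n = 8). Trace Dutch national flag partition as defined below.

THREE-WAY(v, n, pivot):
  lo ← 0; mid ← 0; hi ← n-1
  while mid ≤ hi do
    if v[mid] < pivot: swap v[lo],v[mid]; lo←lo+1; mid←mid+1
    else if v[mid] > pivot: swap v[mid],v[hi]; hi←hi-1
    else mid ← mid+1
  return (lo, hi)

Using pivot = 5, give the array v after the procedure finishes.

pivot = 5; lo=0, mid=0, hi=7
v[mid]=12>5: swap v[0],v[7]; hi=6 → [2, 11, 8, 7, 5, 4, 3, 12]
v[mid]=2<5: swap v[0],v[0]; lo=1,mid=1 → [2, 11, 8, 7, 5, 4, 3, 12]
v[mid]=11>5: swap v[1],v[6]; hi=5 → [2, 3, 8, 7, 5, 4, 11, 12]
v[mid]=3<5: swap v[1],v[1]; lo=2,mid=2 → [2, 3, 8, 7, 5, 4, 11, 12]
v[mid]=8>5: swap v[2],v[5]; hi=4 → [2, 3, 4, 7, 5, 8, 11, 12]
v[mid]=4<5: swap v[2],v[2]; lo=3,mid=3 → [2, 3, 4, 7, 5, 8, 11, 12]
v[mid]=7>5: swap v[3],v[4]; hi=3 → [2, 3, 4, 5, 7, 8, 11, 12]
v[mid]=5=5: mid=4
end: lo=3, hi=3; v = [2, 3, 4, 5, 7, 8, 11, 12]

[2, 3, 4, 5, 7, 8, 11, 12]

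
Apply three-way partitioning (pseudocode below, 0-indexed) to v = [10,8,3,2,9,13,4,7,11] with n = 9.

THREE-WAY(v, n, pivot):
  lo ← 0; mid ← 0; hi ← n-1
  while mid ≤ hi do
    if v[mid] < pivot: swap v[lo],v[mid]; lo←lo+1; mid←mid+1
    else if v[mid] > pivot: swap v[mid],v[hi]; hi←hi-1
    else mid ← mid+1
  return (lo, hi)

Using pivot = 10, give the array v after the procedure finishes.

lo=0 mid=0 hi=8
10=10: mid=1
8<10: swap(0,1), lo=1 mid=2 ⇒ [8,10,3,2,9,13,4,7,11]
3<10: swap(1,2), lo=2 mid=3 ⇒ [8,3,10,2,9,13,4,7,11]
2<10: swap(2,3), lo=3 mid=4 ⇒ [8,3,2,10,9,13,4,7,11]
9<10: swap(3,4), lo=4 mid=5 ⇒ [8,3,2,9,10,13,4,7,11]
13>10: swap(5,8), hi=7 ⇒ [8,3,2,9,10,11,4,7,13]
11>10: swap(5,7), hi=6 ⇒ [8,3,2,9,10,7,4,11,13]
7<10: swap(4,5), lo=5 mid=6 ⇒ [8,3,2,9,7,10,4,11,13]
4<10: swap(5,6), lo=6 mid=7 ⇒ [8,3,2,9,7,4,10,11,13]
done. lo=6 hi=6; v=[8,3,2,9,7,4,10,11,13]

[8,3,2,9,7,4,10,11,13]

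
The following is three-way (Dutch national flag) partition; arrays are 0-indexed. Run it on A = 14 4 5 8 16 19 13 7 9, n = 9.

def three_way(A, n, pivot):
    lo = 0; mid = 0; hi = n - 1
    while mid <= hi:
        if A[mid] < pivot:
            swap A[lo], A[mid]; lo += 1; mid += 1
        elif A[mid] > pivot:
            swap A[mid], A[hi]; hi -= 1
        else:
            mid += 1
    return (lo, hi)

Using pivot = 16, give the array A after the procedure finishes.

14 4 5 8 9 13 7 16 19

lo=0 mid=0 hi=8
14<16: swap(0,0), lo=1 mid=1 ⇒ 14 4 5 8 16 19 13 7 9
4<16: swap(1,1), lo=2 mid=2 ⇒ 14 4 5 8 16 19 13 7 9
5<16: swap(2,2), lo=3 mid=3 ⇒ 14 4 5 8 16 19 13 7 9
8<16: swap(3,3), lo=4 mid=4 ⇒ 14 4 5 8 16 19 13 7 9
16=16: mid=5
19>16: swap(5,8), hi=7 ⇒ 14 4 5 8 16 9 13 7 19
9<16: swap(4,5), lo=5 mid=6 ⇒ 14 4 5 8 9 16 13 7 19
13<16: swap(5,6), lo=6 mid=7 ⇒ 14 4 5 8 9 13 16 7 19
7<16: swap(6,7), lo=7 mid=8 ⇒ 14 4 5 8 9 13 7 16 19
done. lo=7 hi=7; A=14 4 5 8 9 13 7 16 19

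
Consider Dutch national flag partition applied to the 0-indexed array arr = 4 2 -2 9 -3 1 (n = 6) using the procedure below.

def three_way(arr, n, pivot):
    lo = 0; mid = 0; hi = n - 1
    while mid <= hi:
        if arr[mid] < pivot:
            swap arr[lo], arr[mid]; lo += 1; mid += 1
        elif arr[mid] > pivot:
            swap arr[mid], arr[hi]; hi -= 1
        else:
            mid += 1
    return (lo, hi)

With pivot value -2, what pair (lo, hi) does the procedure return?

pivot = -2; lo=0, mid=0, hi=5
arr[mid]=4>-2: swap arr[0],arr[5]; hi=4 → 1 2 -2 9 -3 4
arr[mid]=1>-2: swap arr[0],arr[4]; hi=3 → -3 2 -2 9 1 4
arr[mid]=-3<-2: swap arr[0],arr[0]; lo=1,mid=1 → -3 2 -2 9 1 4
arr[mid]=2>-2: swap arr[1],arr[3]; hi=2 → -3 9 -2 2 1 4
arr[mid]=9>-2: swap arr[1],arr[2]; hi=1 → -3 -2 9 2 1 4
arr[mid]=-2=-2: mid=2
end: lo=1, hi=1; arr = -3 -2 9 2 1 4

(1, 1)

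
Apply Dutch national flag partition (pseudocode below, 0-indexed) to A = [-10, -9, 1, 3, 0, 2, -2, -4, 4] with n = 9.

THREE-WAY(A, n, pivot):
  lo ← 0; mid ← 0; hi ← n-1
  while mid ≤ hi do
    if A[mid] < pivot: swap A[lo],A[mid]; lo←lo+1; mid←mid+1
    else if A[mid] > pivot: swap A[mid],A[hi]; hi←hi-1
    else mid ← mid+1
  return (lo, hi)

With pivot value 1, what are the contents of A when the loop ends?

pivot = 1; lo=0, mid=0, hi=8
A[mid]=-10<1: swap A[0],A[0]; lo=1,mid=1 → [-10, -9, 1, 3, 0, 2, -2, -4, 4]
A[mid]=-9<1: swap A[1],A[1]; lo=2,mid=2 → [-10, -9, 1, 3, 0, 2, -2, -4, 4]
A[mid]=1=1: mid=3
A[mid]=3>1: swap A[3],A[8]; hi=7 → [-10, -9, 1, 4, 0, 2, -2, -4, 3]
A[mid]=4>1: swap A[3],A[7]; hi=6 → [-10, -9, 1, -4, 0, 2, -2, 4, 3]
A[mid]=-4<1: swap A[2],A[3]; lo=3,mid=4 → [-10, -9, -4, 1, 0, 2, -2, 4, 3]
A[mid]=0<1: swap A[3],A[4]; lo=4,mid=5 → [-10, -9, -4, 0, 1, 2, -2, 4, 3]
A[mid]=2>1: swap A[5],A[6]; hi=5 → [-10, -9, -4, 0, 1, -2, 2, 4, 3]
A[mid]=-2<1: swap A[4],A[5]; lo=5,mid=6 → [-10, -9, -4, 0, -2, 1, 2, 4, 3]
end: lo=5, hi=5; A = [-10, -9, -4, 0, -2, 1, 2, 4, 3]

[-10, -9, -4, 0, -2, 1, 2, 4, 3]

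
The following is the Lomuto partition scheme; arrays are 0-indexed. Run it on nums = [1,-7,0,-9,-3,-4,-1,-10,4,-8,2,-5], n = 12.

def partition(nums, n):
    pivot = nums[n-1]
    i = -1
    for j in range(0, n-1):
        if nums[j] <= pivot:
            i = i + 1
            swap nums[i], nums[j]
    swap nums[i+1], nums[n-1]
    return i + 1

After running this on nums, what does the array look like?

[-7,-9,-10,-8,-5,-4,-1,0,4,1,2,-3]

pivot = nums[11] = -5; i = -1
j=0: nums[0]=1 > -5 → no swap
j=1: nums[1]=-7 ≤ -5 → i=0, swap nums[0],nums[1] → [-7,1,0,-9,-3,-4,-1,-10,4,-8,2,-5]
j=2: nums[2]=0 > -5 → no swap
j=3: nums[3]=-9 ≤ -5 → i=1, swap nums[1],nums[3] → [-7,-9,0,1,-3,-4,-1,-10,4,-8,2,-5]
j=4: nums[4]=-3 > -5 → no swap
j=5: nums[5]=-4 > -5 → no swap
j=6: nums[6]=-1 > -5 → no swap
j=7: nums[7]=-10 ≤ -5 → i=2, swap nums[2],nums[7] → [-7,-9,-10,1,-3,-4,-1,0,4,-8,2,-5]
j=8: nums[8]=4 > -5 → no swap
j=9: nums[9]=-8 ≤ -5 → i=3, swap nums[3],nums[9] → [-7,-9,-10,-8,-3,-4,-1,0,4,1,2,-5]
j=10: nums[10]=2 > -5 → no swap
final swap nums[4],nums[11] → [-7,-9,-10,-8,-5,-4,-1,0,4,1,2,-3]; return 4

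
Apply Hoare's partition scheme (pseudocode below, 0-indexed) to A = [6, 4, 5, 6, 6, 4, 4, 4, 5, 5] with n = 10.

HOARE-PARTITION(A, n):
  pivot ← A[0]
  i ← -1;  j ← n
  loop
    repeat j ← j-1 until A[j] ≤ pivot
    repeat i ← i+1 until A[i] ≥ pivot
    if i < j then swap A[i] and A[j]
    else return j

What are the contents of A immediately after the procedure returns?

[5, 4, 5, 5, 4, 4, 4, 6, 6, 6]

pivot = A[0] = 6; i = -1, j = 10
j→9 (A[9]=5≤6), i→0 (A[0]=6≥6); i<j, swap → [5, 4, 5, 6, 6, 4, 4, 4, 5, 6]
j→8 (A[8]=5≤6), i→3 (A[3]=6≥6); i<j, swap → [5, 4, 5, 5, 6, 4, 4, 4, 6, 6]
j→7 (A[7]=4≤6), i→4 (A[4]=6≥6); i<j, swap → [5, 4, 5, 5, 4, 4, 4, 6, 6, 6]
j→6, i→7; i≥j, return j=6. A = [5, 4, 5, 5, 4, 4, 4, 6, 6, 6]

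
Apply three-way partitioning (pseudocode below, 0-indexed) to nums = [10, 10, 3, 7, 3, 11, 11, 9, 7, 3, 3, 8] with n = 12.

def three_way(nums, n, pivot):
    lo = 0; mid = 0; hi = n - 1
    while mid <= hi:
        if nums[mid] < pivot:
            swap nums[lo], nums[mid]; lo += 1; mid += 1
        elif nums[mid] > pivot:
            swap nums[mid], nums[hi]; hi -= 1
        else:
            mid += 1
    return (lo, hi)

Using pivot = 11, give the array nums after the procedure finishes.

[10, 10, 3, 7, 3, 9, 7, 3, 3, 8, 11, 11]

lo=0 mid=0 hi=11
10<11: swap(0,0), lo=1 mid=1 ⇒ [10, 10, 3, 7, 3, 11, 11, 9, 7, 3, 3, 8]
10<11: swap(1,1), lo=2 mid=2 ⇒ [10, 10, 3, 7, 3, 11, 11, 9, 7, 3, 3, 8]
3<11: swap(2,2), lo=3 mid=3 ⇒ [10, 10, 3, 7, 3, 11, 11, 9, 7, 3, 3, 8]
7<11: swap(3,3), lo=4 mid=4 ⇒ [10, 10, 3, 7, 3, 11, 11, 9, 7, 3, 3, 8]
3<11: swap(4,4), lo=5 mid=5 ⇒ [10, 10, 3, 7, 3, 11, 11, 9, 7, 3, 3, 8]
11=11: mid=6
11=11: mid=7
9<11: swap(5,7), lo=6 mid=8 ⇒ [10, 10, 3, 7, 3, 9, 11, 11, 7, 3, 3, 8]
7<11: swap(6,8), lo=7 mid=9 ⇒ [10, 10, 3, 7, 3, 9, 7, 11, 11, 3, 3, 8]
3<11: swap(7,9), lo=8 mid=10 ⇒ [10, 10, 3, 7, 3, 9, 7, 3, 11, 11, 3, 8]
3<11: swap(8,10), lo=9 mid=11 ⇒ [10, 10, 3, 7, 3, 9, 7, 3, 3, 11, 11, 8]
8<11: swap(9,11), lo=10 mid=12 ⇒ [10, 10, 3, 7, 3, 9, 7, 3, 3, 8, 11, 11]
done. lo=10 hi=11; nums=[10, 10, 3, 7, 3, 9, 7, 3, 3, 8, 11, 11]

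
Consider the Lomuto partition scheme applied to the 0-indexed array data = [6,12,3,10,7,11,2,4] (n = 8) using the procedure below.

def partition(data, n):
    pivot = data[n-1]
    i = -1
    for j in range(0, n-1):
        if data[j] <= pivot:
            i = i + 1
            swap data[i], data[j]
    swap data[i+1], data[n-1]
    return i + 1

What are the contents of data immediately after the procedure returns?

pivot=4, i=-1
j=0: 6>4, skip
j=1: 12>4, skip
j=2: 3≤4, i=0, swap(0,2) ⇒ [3,12,6,10,7,11,2,4]
j=3: 10>4, skip
j=4: 7>4, skip
j=5: 11>4, skip
j=6: 2≤4, i=1, swap(1,6) ⇒ [3,2,6,10,7,11,12,4]
swap(2,7) ⇒ [3,2,4,10,7,11,12,6]; return 2

[3,2,4,10,7,11,12,6]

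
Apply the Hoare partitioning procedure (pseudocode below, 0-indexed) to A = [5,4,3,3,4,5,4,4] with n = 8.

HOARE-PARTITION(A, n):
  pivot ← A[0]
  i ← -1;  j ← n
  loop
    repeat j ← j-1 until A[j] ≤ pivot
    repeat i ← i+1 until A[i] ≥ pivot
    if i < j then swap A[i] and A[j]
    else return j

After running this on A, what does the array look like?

[4,4,3,3,4,4,5,5]

pivot = A[0] = 5; i = -1, j = 8
j→7 (A[7]=4≤5), i→0 (A[0]=5≥5); i<j, swap → [4,4,3,3,4,5,4,5]
j→6 (A[6]=4≤5), i→5 (A[5]=5≥5); i<j, swap → [4,4,3,3,4,4,5,5]
j→5, i→6; i≥j, return j=5. A = [4,4,3,3,4,4,5,5]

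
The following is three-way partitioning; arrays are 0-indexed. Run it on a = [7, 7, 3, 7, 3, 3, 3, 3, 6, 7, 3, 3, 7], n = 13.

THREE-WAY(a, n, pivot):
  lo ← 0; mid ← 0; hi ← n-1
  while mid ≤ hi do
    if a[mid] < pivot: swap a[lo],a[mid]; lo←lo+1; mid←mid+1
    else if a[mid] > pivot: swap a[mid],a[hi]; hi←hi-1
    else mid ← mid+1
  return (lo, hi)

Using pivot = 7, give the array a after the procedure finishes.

pivot = 7; lo=0, mid=0, hi=12
a[mid]=7=7: mid=1
a[mid]=7=7: mid=2
a[mid]=3<7: swap a[0],a[2]; lo=1,mid=3 → [3, 7, 7, 7, 3, 3, 3, 3, 6, 7, 3, 3, 7]
a[mid]=7=7: mid=4
a[mid]=3<7: swap a[1],a[4]; lo=2,mid=5 → [3, 3, 7, 7, 7, 3, 3, 3, 6, 7, 3, 3, 7]
a[mid]=3<7: swap a[2],a[5]; lo=3,mid=6 → [3, 3, 3, 7, 7, 7, 3, 3, 6, 7, 3, 3, 7]
a[mid]=3<7: swap a[3],a[6]; lo=4,mid=7 → [3, 3, 3, 3, 7, 7, 7, 3, 6, 7, 3, 3, 7]
a[mid]=3<7: swap a[4],a[7]; lo=5,mid=8 → [3, 3, 3, 3, 3, 7, 7, 7, 6, 7, 3, 3, 7]
a[mid]=6<7: swap a[5],a[8]; lo=6,mid=9 → [3, 3, 3, 3, 3, 6, 7, 7, 7, 7, 3, 3, 7]
a[mid]=7=7: mid=10
a[mid]=3<7: swap a[6],a[10]; lo=7,mid=11 → [3, 3, 3, 3, 3, 6, 3, 7, 7, 7, 7, 3, 7]
a[mid]=3<7: swap a[7],a[11]; lo=8,mid=12 → [3, 3, 3, 3, 3, 6, 3, 3, 7, 7, 7, 7, 7]
a[mid]=7=7: mid=13
end: lo=8, hi=12; a = [3, 3, 3, 3, 3, 6, 3, 3, 7, 7, 7, 7, 7]

[3, 3, 3, 3, 3, 6, 3, 3, 7, 7, 7, 7, 7]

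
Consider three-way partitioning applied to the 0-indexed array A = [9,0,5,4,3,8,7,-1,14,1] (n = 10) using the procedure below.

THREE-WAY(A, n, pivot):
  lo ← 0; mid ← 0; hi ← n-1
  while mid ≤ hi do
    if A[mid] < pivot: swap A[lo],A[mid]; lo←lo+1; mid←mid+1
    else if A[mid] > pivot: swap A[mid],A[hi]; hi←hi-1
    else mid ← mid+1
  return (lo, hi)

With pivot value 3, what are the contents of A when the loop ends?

[1,0,-1,3,8,7,4,14,5,9]

pivot = 3; lo=0, mid=0, hi=9
A[mid]=9>3: swap A[0],A[9]; hi=8 → [1,0,5,4,3,8,7,-1,14,9]
A[mid]=1<3: swap A[0],A[0]; lo=1,mid=1 → [1,0,5,4,3,8,7,-1,14,9]
A[mid]=0<3: swap A[1],A[1]; lo=2,mid=2 → [1,0,5,4,3,8,7,-1,14,9]
A[mid]=5>3: swap A[2],A[8]; hi=7 → [1,0,14,4,3,8,7,-1,5,9]
A[mid]=14>3: swap A[2],A[7]; hi=6 → [1,0,-1,4,3,8,7,14,5,9]
A[mid]=-1<3: swap A[2],A[2]; lo=3,mid=3 → [1,0,-1,4,3,8,7,14,5,9]
A[mid]=4>3: swap A[3],A[6]; hi=5 → [1,0,-1,7,3,8,4,14,5,9]
A[mid]=7>3: swap A[3],A[5]; hi=4 → [1,0,-1,8,3,7,4,14,5,9]
A[mid]=8>3: swap A[3],A[4]; hi=3 → [1,0,-1,3,8,7,4,14,5,9]
A[mid]=3=3: mid=4
end: lo=3, hi=3; A = [1,0,-1,3,8,7,4,14,5,9]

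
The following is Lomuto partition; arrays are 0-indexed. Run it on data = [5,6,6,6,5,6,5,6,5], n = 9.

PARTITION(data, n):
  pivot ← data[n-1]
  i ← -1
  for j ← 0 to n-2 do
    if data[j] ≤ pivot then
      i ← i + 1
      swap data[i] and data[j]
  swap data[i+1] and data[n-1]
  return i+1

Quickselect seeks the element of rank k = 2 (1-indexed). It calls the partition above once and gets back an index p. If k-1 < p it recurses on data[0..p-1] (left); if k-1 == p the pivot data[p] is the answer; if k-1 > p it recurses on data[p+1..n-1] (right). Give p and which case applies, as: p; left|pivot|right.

pivot=5, i=-1
j=0: 5≤5, i=0, swap(0,0) ⇒ [5,6,6,6,5,6,5,6,5]
j=1: 6>5, skip
j=2: 6>5, skip
j=3: 6>5, skip
j=4: 5≤5, i=1, swap(1,4) ⇒ [5,5,6,6,6,6,5,6,5]
j=5: 6>5, skip
j=6: 5≤5, i=2, swap(2,6) ⇒ [5,5,5,6,6,6,6,6,5]
j=7: 6>5, skip
swap(3,8) ⇒ [5,5,5,5,6,6,6,6,6]; return 3
p = 3; k-1 = 1 < 3 ⇒ left

3; left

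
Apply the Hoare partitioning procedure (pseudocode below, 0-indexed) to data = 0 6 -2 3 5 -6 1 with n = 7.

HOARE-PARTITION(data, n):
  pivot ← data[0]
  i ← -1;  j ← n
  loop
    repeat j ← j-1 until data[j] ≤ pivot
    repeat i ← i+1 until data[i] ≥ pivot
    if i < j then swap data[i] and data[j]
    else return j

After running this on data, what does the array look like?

pivot = data[0] = 0; i = -1, j = 7
j→5 (data[5]=-6≤0), i→0 (data[0]=0≥0); i<j, swap → -6 6 -2 3 5 0 1
j→2 (data[2]=-2≤0), i→1 (data[1]=6≥0); i<j, swap → -6 -2 6 3 5 0 1
j→1, i→2; i≥j, return j=1. data = -6 -2 6 3 5 0 1

-6 -2 6 3 5 0 1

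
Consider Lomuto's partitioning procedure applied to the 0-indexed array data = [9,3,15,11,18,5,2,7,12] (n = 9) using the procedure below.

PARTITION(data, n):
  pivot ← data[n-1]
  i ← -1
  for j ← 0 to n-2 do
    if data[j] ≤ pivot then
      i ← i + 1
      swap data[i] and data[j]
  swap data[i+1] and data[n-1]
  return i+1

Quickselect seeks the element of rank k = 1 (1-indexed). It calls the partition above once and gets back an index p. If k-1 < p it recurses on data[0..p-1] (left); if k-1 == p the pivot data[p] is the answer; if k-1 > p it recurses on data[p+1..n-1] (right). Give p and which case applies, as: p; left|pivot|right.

pivot = data[8] = 12; i = -1
j=0: data[0]=9 ≤ 12 → i=0, swap data[0],data[0] (no change) → [9,3,15,11,18,5,2,7,12]
j=1: data[1]=3 ≤ 12 → i=1, swap data[1],data[1] (no change) → [9,3,15,11,18,5,2,7,12]
j=2: data[2]=15 > 12 → no swap
j=3: data[3]=11 ≤ 12 → i=2, swap data[2],data[3] → [9,3,11,15,18,5,2,7,12]
j=4: data[4]=18 > 12 → no swap
j=5: data[5]=5 ≤ 12 → i=3, swap data[3],data[5] → [9,3,11,5,18,15,2,7,12]
j=6: data[6]=2 ≤ 12 → i=4, swap data[4],data[6] → [9,3,11,5,2,15,18,7,12]
j=7: data[7]=7 ≤ 12 → i=5, swap data[5],data[7] → [9,3,11,5,2,7,18,15,12]
final swap data[6],data[8] → [9,3,11,5,2,7,12,15,18]; return 6
p = 6; k-1 = 0 < 6 ⇒ left

6; left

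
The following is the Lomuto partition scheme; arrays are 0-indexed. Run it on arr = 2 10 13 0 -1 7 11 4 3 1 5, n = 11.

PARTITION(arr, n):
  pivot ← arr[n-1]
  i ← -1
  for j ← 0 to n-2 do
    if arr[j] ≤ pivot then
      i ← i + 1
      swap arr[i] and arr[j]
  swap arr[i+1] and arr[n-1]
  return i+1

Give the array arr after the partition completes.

pivot = arr[10] = 5; i = -1
j=0: arr[0]=2 ≤ 5 → i=0, swap arr[0],arr[0] (no change) → 2 10 13 0 -1 7 11 4 3 1 5
j=1: arr[1]=10 > 5 → no swap
j=2: arr[2]=13 > 5 → no swap
j=3: arr[3]=0 ≤ 5 → i=1, swap arr[1],arr[3] → 2 0 13 10 -1 7 11 4 3 1 5
j=4: arr[4]=-1 ≤ 5 → i=2, swap arr[2],arr[4] → 2 0 -1 10 13 7 11 4 3 1 5
j=5: arr[5]=7 > 5 → no swap
j=6: arr[6]=11 > 5 → no swap
j=7: arr[7]=4 ≤ 5 → i=3, swap arr[3],arr[7] → 2 0 -1 4 13 7 11 10 3 1 5
j=8: arr[8]=3 ≤ 5 → i=4, swap arr[4],arr[8] → 2 0 -1 4 3 7 11 10 13 1 5
j=9: arr[9]=1 ≤ 5 → i=5, swap arr[5],arr[9] → 2 0 -1 4 3 1 11 10 13 7 5
final swap arr[6],arr[10] → 2 0 -1 4 3 1 5 10 13 7 11; return 6

2 0 -1 4 3 1 5 10 13 7 11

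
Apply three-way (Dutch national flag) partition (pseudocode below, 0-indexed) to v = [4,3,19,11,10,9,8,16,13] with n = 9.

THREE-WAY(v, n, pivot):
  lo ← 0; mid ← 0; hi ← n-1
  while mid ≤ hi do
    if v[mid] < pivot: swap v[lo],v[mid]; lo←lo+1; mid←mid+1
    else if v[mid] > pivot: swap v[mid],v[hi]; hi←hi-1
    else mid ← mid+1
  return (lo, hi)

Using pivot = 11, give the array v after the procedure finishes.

[4,3,8,10,9,11,16,13,19]

pivot = 11; lo=0, mid=0, hi=8
v[mid]=4<11: swap v[0],v[0]; lo=1,mid=1 → [4,3,19,11,10,9,8,16,13]
v[mid]=3<11: swap v[1],v[1]; lo=2,mid=2 → [4,3,19,11,10,9,8,16,13]
v[mid]=19>11: swap v[2],v[8]; hi=7 → [4,3,13,11,10,9,8,16,19]
v[mid]=13>11: swap v[2],v[7]; hi=6 → [4,3,16,11,10,9,8,13,19]
v[mid]=16>11: swap v[2],v[6]; hi=5 → [4,3,8,11,10,9,16,13,19]
v[mid]=8<11: swap v[2],v[2]; lo=3,mid=3 → [4,3,8,11,10,9,16,13,19]
v[mid]=11=11: mid=4
v[mid]=10<11: swap v[3],v[4]; lo=4,mid=5 → [4,3,8,10,11,9,16,13,19]
v[mid]=9<11: swap v[4],v[5]; lo=5,mid=6 → [4,3,8,10,9,11,16,13,19]
end: lo=5, hi=5; v = [4,3,8,10,9,11,16,13,19]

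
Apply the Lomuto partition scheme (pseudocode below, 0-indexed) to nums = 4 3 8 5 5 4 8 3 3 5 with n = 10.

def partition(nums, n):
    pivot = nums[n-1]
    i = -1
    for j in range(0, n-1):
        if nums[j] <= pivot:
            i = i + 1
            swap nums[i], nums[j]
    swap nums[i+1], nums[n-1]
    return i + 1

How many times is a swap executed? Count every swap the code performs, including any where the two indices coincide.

pivot = nums[9] = 5; i = -1
j=0: nums[0]=4 ≤ 5 → i=0, swap nums[0],nums[0] (no change) → 4 3 8 5 5 4 8 3 3 5
j=1: nums[1]=3 ≤ 5 → i=1, swap nums[1],nums[1] (no change) → 4 3 8 5 5 4 8 3 3 5
j=2: nums[2]=8 > 5 → no swap
j=3: nums[3]=5 ≤ 5 → i=2, swap nums[2],nums[3] → 4 3 5 8 5 4 8 3 3 5
j=4: nums[4]=5 ≤ 5 → i=3, swap nums[3],nums[4] → 4 3 5 5 8 4 8 3 3 5
j=5: nums[5]=4 ≤ 5 → i=4, swap nums[4],nums[5] → 4 3 5 5 4 8 8 3 3 5
j=6: nums[6]=8 > 5 → no swap
j=7: nums[7]=3 ≤ 5 → i=5, swap nums[5],nums[7] → 4 3 5 5 4 3 8 8 3 5
j=8: nums[8]=3 ≤ 5 → i=6, swap nums[6],nums[8] → 4 3 5 5 4 3 3 8 8 5
final swap nums[7],nums[9] → 4 3 5 5 4 3 3 5 8 8; return 7

8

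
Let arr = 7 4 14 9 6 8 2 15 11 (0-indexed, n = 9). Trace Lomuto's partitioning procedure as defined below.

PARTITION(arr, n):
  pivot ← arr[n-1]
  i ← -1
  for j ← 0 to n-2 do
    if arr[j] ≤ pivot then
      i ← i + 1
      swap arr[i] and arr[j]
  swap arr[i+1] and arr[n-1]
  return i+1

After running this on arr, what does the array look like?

7 4 9 6 8 2 11 15 14

pivot = arr[8] = 11; i = -1
j=0: arr[0]=7 ≤ 11 → i=0, swap arr[0],arr[0] (no change) → 7 4 14 9 6 8 2 15 11
j=1: arr[1]=4 ≤ 11 → i=1, swap arr[1],arr[1] (no change) → 7 4 14 9 6 8 2 15 11
j=2: arr[2]=14 > 11 → no swap
j=3: arr[3]=9 ≤ 11 → i=2, swap arr[2],arr[3] → 7 4 9 14 6 8 2 15 11
j=4: arr[4]=6 ≤ 11 → i=3, swap arr[3],arr[4] → 7 4 9 6 14 8 2 15 11
j=5: arr[5]=8 ≤ 11 → i=4, swap arr[4],arr[5] → 7 4 9 6 8 14 2 15 11
j=6: arr[6]=2 ≤ 11 → i=5, swap arr[5],arr[6] → 7 4 9 6 8 2 14 15 11
j=7: arr[7]=15 > 11 → no swap
final swap arr[6],arr[8] → 7 4 9 6 8 2 11 15 14; return 6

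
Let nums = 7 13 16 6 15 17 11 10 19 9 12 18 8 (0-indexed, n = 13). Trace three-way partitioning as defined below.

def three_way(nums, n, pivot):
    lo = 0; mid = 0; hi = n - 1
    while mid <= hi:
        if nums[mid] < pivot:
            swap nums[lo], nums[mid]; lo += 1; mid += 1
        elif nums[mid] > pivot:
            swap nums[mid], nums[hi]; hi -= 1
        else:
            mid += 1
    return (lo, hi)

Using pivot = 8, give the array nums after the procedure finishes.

7 6 8 15 17 11 10 19 9 12 18 16 13

lo=0 mid=0 hi=12
7<8: swap(0,0), lo=1 mid=1 ⇒ 7 13 16 6 15 17 11 10 19 9 12 18 8
13>8: swap(1,12), hi=11 ⇒ 7 8 16 6 15 17 11 10 19 9 12 18 13
8=8: mid=2
16>8: swap(2,11), hi=10 ⇒ 7 8 18 6 15 17 11 10 19 9 12 16 13
18>8: swap(2,10), hi=9 ⇒ 7 8 12 6 15 17 11 10 19 9 18 16 13
12>8: swap(2,9), hi=8 ⇒ 7 8 9 6 15 17 11 10 19 12 18 16 13
9>8: swap(2,8), hi=7 ⇒ 7 8 19 6 15 17 11 10 9 12 18 16 13
19>8: swap(2,7), hi=6 ⇒ 7 8 10 6 15 17 11 19 9 12 18 16 13
10>8: swap(2,6), hi=5 ⇒ 7 8 11 6 15 17 10 19 9 12 18 16 13
11>8: swap(2,5), hi=4 ⇒ 7 8 17 6 15 11 10 19 9 12 18 16 13
17>8: swap(2,4), hi=3 ⇒ 7 8 15 6 17 11 10 19 9 12 18 16 13
15>8: swap(2,3), hi=2 ⇒ 7 8 6 15 17 11 10 19 9 12 18 16 13
6<8: swap(1,2), lo=2 mid=3 ⇒ 7 6 8 15 17 11 10 19 9 12 18 16 13
done. lo=2 hi=2; nums=7 6 8 15 17 11 10 19 9 12 18 16 13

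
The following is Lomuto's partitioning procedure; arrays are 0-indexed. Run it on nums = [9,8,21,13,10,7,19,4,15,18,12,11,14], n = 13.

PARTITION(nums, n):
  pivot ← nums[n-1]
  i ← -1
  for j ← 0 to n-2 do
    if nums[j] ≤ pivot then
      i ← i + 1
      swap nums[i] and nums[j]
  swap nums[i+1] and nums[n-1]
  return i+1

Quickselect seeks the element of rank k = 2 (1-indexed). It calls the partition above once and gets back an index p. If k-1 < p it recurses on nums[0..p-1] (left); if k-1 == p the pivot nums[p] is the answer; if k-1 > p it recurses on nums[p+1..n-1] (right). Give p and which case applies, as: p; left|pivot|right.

8; left

pivot = nums[12] = 14; i = -1
j=0: nums[0]=9 ≤ 14 → i=0, swap nums[0],nums[0] (no change) → [9,8,21,13,10,7,19,4,15,18,12,11,14]
j=1: nums[1]=8 ≤ 14 → i=1, swap nums[1],nums[1] (no change) → [9,8,21,13,10,7,19,4,15,18,12,11,14]
j=2: nums[2]=21 > 14 → no swap
j=3: nums[3]=13 ≤ 14 → i=2, swap nums[2],nums[3] → [9,8,13,21,10,7,19,4,15,18,12,11,14]
j=4: nums[4]=10 ≤ 14 → i=3, swap nums[3],nums[4] → [9,8,13,10,21,7,19,4,15,18,12,11,14]
j=5: nums[5]=7 ≤ 14 → i=4, swap nums[4],nums[5] → [9,8,13,10,7,21,19,4,15,18,12,11,14]
j=6: nums[6]=19 > 14 → no swap
j=7: nums[7]=4 ≤ 14 → i=5, swap nums[5],nums[7] → [9,8,13,10,7,4,19,21,15,18,12,11,14]
j=8: nums[8]=15 > 14 → no swap
j=9: nums[9]=18 > 14 → no swap
j=10: nums[10]=12 ≤ 14 → i=6, swap nums[6],nums[10] → [9,8,13,10,7,4,12,21,15,18,19,11,14]
j=11: nums[11]=11 ≤ 14 → i=7, swap nums[7],nums[11] → [9,8,13,10,7,4,12,11,15,18,19,21,14]
final swap nums[8],nums[12] → [9,8,13,10,7,4,12,11,14,18,19,21,15]; return 8
p = 8; k-1 = 1 < 8 ⇒ left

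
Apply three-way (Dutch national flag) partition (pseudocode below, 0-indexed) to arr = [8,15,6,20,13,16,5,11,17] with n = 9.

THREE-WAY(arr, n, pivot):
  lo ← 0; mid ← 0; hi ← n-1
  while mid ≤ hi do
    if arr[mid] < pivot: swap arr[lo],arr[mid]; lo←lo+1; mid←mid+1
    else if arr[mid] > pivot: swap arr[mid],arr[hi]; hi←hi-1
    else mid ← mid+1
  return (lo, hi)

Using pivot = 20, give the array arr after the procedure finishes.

[8,15,6,13,16,5,11,17,20]

pivot = 20; lo=0, mid=0, hi=8
arr[mid]=8<20: swap arr[0],arr[0]; lo=1,mid=1 → [8,15,6,20,13,16,5,11,17]
arr[mid]=15<20: swap arr[1],arr[1]; lo=2,mid=2 → [8,15,6,20,13,16,5,11,17]
arr[mid]=6<20: swap arr[2],arr[2]; lo=3,mid=3 → [8,15,6,20,13,16,5,11,17]
arr[mid]=20=20: mid=4
arr[mid]=13<20: swap arr[3],arr[4]; lo=4,mid=5 → [8,15,6,13,20,16,5,11,17]
arr[mid]=16<20: swap arr[4],arr[5]; lo=5,mid=6 → [8,15,6,13,16,20,5,11,17]
arr[mid]=5<20: swap arr[5],arr[6]; lo=6,mid=7 → [8,15,6,13,16,5,20,11,17]
arr[mid]=11<20: swap arr[6],arr[7]; lo=7,mid=8 → [8,15,6,13,16,5,11,20,17]
arr[mid]=17<20: swap arr[7],arr[8]; lo=8,mid=9 → [8,15,6,13,16,5,11,17,20]
end: lo=8, hi=8; arr = [8,15,6,13,16,5,11,17,20]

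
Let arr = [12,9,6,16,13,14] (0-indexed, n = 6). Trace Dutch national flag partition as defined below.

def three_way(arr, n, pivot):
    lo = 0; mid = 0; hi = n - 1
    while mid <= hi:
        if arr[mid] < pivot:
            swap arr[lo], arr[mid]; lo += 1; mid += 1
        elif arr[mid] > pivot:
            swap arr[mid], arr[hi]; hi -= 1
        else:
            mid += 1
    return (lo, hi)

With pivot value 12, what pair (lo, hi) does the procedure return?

pivot = 12; lo=0, mid=0, hi=5
arr[mid]=12=12: mid=1
arr[mid]=9<12: swap arr[0],arr[1]; lo=1,mid=2 → [9,12,6,16,13,14]
arr[mid]=6<12: swap arr[1],arr[2]; lo=2,mid=3 → [9,6,12,16,13,14]
arr[mid]=16>12: swap arr[3],arr[5]; hi=4 → [9,6,12,14,13,16]
arr[mid]=14>12: swap arr[3],arr[4]; hi=3 → [9,6,12,13,14,16]
arr[mid]=13>12: swap arr[3],arr[3]; hi=2 → [9,6,12,13,14,16]
end: lo=2, hi=2; arr = [9,6,12,13,14,16]

(2, 2)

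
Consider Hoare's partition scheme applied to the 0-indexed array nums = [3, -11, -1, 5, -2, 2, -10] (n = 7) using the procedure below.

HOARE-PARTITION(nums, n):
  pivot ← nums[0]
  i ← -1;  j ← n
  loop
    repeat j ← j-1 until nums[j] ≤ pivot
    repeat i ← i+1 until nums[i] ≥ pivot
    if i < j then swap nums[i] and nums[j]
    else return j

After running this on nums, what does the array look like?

pivot=3
j stops at 6 (-10), i stops at 0 (3); swap ⇒ [-10, -11, -1, 5, -2, 2, 3]
j stops at 5 (2), i stops at 3 (5); swap ⇒ [-10, -11, -1, 2, -2, 5, 3]
j stops at 4, i stops at 5; i≥j ⇒ return 4. nums=[-10, -11, -1, 2, -2, 5, 3]

[-10, -11, -1, 2, -2, 5, 3]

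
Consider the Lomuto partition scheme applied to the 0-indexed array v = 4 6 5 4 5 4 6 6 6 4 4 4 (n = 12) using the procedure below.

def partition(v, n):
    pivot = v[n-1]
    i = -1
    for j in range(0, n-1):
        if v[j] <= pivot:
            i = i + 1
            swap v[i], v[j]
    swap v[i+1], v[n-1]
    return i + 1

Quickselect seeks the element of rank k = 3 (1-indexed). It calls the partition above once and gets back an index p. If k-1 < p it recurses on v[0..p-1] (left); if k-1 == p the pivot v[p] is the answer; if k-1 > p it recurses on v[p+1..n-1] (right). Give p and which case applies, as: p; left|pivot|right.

pivot=4, i=-1
j=0: 4≤4, i=0, swap(0,0) ⇒ 4 6 5 4 5 4 6 6 6 4 4 4
j=1: 6>4, skip
j=2: 5>4, skip
j=3: 4≤4, i=1, swap(1,3) ⇒ 4 4 5 6 5 4 6 6 6 4 4 4
j=4: 5>4, skip
j=5: 4≤4, i=2, swap(2,5) ⇒ 4 4 4 6 5 5 6 6 6 4 4 4
j=6: 6>4, skip
j=7: 6>4, skip
j=8: 6>4, skip
j=9: 4≤4, i=3, swap(3,9) ⇒ 4 4 4 4 5 5 6 6 6 6 4 4
j=10: 4≤4, i=4, swap(4,10) ⇒ 4 4 4 4 4 5 6 6 6 6 5 4
swap(5,11) ⇒ 4 4 4 4 4 4 6 6 6 6 5 5; return 5
p = 5; k-1 = 2 < 5 ⇒ left

5; left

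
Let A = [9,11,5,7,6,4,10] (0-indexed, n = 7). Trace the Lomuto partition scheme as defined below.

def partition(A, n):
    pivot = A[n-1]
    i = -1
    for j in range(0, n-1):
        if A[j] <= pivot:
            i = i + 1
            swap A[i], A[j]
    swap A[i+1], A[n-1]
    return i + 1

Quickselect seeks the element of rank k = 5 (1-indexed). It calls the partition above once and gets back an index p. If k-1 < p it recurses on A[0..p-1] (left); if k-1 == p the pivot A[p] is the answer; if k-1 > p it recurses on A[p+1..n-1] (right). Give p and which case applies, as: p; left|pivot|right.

5; left

pivot=10, i=-1
j=0: 9≤10, i=0, swap(0,0) ⇒ [9,11,5,7,6,4,10]
j=1: 11>10, skip
j=2: 5≤10, i=1, swap(1,2) ⇒ [9,5,11,7,6,4,10]
j=3: 7≤10, i=2, swap(2,3) ⇒ [9,5,7,11,6,4,10]
j=4: 6≤10, i=3, swap(3,4) ⇒ [9,5,7,6,11,4,10]
j=5: 4≤10, i=4, swap(4,5) ⇒ [9,5,7,6,4,11,10]
swap(5,6) ⇒ [9,5,7,6,4,10,11]; return 5
p = 5; k-1 = 4 < 5 ⇒ left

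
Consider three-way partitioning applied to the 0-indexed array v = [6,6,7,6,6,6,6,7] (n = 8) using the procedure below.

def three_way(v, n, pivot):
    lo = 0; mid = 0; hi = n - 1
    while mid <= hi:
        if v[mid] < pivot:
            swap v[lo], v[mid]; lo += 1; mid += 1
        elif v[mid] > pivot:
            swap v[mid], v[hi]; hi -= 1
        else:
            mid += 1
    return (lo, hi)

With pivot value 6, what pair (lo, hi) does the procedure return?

(0, 5)

lo=0 mid=0 hi=7
6=6: mid=1
6=6: mid=2
7>6: swap(2,7), hi=6 ⇒ [6,6,7,6,6,6,6,7]
7>6: swap(2,6), hi=5 ⇒ [6,6,6,6,6,6,7,7]
6=6: mid=3
6=6: mid=4
6=6: mid=5
6=6: mid=6
done. lo=0 hi=5; v=[6,6,6,6,6,6,7,7]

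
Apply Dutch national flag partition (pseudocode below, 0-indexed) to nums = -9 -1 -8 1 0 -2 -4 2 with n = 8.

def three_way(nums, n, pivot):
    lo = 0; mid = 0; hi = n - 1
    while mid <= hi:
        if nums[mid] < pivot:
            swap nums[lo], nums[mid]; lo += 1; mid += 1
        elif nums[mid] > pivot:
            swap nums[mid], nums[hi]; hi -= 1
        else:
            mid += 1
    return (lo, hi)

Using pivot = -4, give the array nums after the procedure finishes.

-9 -8 -4 0 -2 1 2 -1

lo=0 mid=0 hi=7
-9<-4: swap(0,0), lo=1 mid=1 ⇒ -9 -1 -8 1 0 -2 -4 2
-1>-4: swap(1,7), hi=6 ⇒ -9 2 -8 1 0 -2 -4 -1
2>-4: swap(1,6), hi=5 ⇒ -9 -4 -8 1 0 -2 2 -1
-4=-4: mid=2
-8<-4: swap(1,2), lo=2 mid=3 ⇒ -9 -8 -4 1 0 -2 2 -1
1>-4: swap(3,5), hi=4 ⇒ -9 -8 -4 -2 0 1 2 -1
-2>-4: swap(3,4), hi=3 ⇒ -9 -8 -4 0 -2 1 2 -1
0>-4: swap(3,3), hi=2 ⇒ -9 -8 -4 0 -2 1 2 -1
done. lo=2 hi=2; nums=-9 -8 -4 0 -2 1 2 -1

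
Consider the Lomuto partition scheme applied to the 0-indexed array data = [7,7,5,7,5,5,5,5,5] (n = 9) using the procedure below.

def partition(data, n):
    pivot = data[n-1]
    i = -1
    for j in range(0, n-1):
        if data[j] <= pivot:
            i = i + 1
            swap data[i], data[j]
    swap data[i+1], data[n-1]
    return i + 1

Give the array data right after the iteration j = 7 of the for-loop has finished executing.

pivot=5, i=-1
j=0: 7>5, skip
j=1: 7>5, skip
j=2: 5≤5, i=0, swap(0,2) ⇒ [5,7,7,7,5,5,5,5,5]
j=3: 7>5, skip
j=4: 5≤5, i=1, swap(1,4) ⇒ [5,5,7,7,7,5,5,5,5]
j=5: 5≤5, i=2, swap(2,5) ⇒ [5,5,5,7,7,7,5,5,5]
j=6: 5≤5, i=3, swap(3,6) ⇒ [5,5,5,5,7,7,7,5,5]
j=7: 5≤5, i=4, swap(4,7) ⇒ [5,5,5,5,5,7,7,7,5]
(after j=7) data = [5,5,5,5,5,7,7,7,5]

[5,5,5,5,5,7,7,7,5]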